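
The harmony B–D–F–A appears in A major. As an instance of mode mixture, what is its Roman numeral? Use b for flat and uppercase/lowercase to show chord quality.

The root B is the diatonic 2nd degree of A major; the borrowing shows in the chord quality. B–D–F–A is a half-diminished-seventh chord — the form found in A minor, not the diatonic ii (Bm). Borrowed into A major it is written iiø7.

iiø7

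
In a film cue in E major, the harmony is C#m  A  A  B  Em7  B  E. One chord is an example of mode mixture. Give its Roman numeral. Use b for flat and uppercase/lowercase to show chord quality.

i7

E major has the diatonic set E, F#m, G#m, A, B, C#m, D#dim. Of the given chords, C#m, A, B and E are diatonic. Em7 (E–G–B–D) doesn't fit — on degree 1 E major would have E (I). Em7 is the degree-1 chord of E minor, so it is the borrowed i7.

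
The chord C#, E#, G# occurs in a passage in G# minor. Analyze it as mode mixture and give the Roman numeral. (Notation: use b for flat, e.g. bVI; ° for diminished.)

The root C# is the diatonic 4th degree of G# minor; the borrowing shows in the chord quality. Diatonically G# minor has C#m (iv) on that degree; C#–E#–G# is instead the major chord native to G# major, so it takes the label IV.

IV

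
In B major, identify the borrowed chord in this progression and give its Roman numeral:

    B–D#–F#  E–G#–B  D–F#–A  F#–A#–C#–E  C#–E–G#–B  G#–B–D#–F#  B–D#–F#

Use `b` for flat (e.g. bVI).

B major has the diatonic set B, C#m, D#m, E, F#, G#m, A#dim. Of the given chords, B–D#–F# = B, E–G#–B = E, F#–A#–C#–E = F#7, C#–E–G#–B = C#m7 and G#–B–D#–F# = G#m7 are diatonic. But D–F#–A is foreign: the diatonic iii on degree 3 is D#m, whereas D comes from B minor. It is labeled bIII.

bIII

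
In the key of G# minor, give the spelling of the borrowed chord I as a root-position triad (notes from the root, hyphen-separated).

G#-B#-D#

The root, G#, is scale degree 1 — the same note in G# minor and G# major; only the chord quality changes. Stacking thirds in G# major on G# gives G#–B#–D#.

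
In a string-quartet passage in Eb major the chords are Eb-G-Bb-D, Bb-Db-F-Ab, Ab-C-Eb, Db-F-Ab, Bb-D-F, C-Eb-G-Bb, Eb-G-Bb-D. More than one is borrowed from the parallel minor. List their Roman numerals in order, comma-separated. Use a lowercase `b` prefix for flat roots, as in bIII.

Eb major has the diatonic set Eb, Fm, Gm, Ab, Bb, Cm, Ddim. Of the given chords, Eb–G–Bb–D = Ebmaj7, Ab–C–Eb = Ab, Bb–D–F = Bb and C–Eb–G–Bb = Cm7 are diatonic. Bb–Db–F–Ab is not: scale degree 5 in Eb major carries Bb (V). In Eb minor the chord on that degree is Bbm7, so here it functions as v7, borrowed from the parallel minor. But Db–F–Ab is foreign: the diatonic vii° on degree 7 is Ddim, whereas Db comes from Eb minor. It is labeled bVII.

v7, bVII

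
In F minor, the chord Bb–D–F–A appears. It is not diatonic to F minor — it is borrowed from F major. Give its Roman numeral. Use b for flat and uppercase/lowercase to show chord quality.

Bb is scale degree 4 in F minor. The diatonic chord on degree 4 would be Bbm (iv), but Bb–D–F–A is the major-seventh chord from F major. As a borrowed chord it is labeled IVmaj7.

IVmaj7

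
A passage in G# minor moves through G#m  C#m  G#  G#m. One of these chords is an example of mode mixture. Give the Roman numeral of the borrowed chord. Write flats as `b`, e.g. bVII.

The diatonic triads in G# minor (with V from harmonic minor) are G#m, A#dim, B, C#m, D#, E, F#. G#m and C#m are both diatonic. But G# (G#–B#–D#) is foreign: the diatonic i on degree 1 is G#m, whereas G# comes from G# major. It is labeled I.

I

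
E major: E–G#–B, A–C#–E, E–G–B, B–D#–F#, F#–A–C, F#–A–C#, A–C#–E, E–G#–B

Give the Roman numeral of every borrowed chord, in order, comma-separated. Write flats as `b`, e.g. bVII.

E major has the diatonic set E, F#m, G#m, A, B, C#m, D#dim. E–G#–B = E, A–C#–E = A, B–D#–F# = B and F#–A–C# = F#m are all diatonic. E–G–B is not: scale degree 1 in E major carries E (I). In E minor the chord on that degree is Em, so here it functions as i, borrowed from the parallel minor. F#–A–C is not: scale degree 2 in E major carries F#m (ii). In E minor the chord on that degree is F#dim, so here it functions as ii°, borrowed from the parallel minor.

i, ii°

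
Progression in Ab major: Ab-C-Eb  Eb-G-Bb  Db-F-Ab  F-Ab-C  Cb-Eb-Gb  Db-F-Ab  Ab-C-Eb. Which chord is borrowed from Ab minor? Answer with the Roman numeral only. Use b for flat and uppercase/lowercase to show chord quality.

bIII

In Ab major the diatonic chords are Ab, Bbm, Cm, Db, Eb, Fm, Gdim. Ab–C–Eb = Ab, Eb–G–Bb = Eb, Db–F–Ab = Db and F–Ab–C = Fm are all diatonic. Cb–Eb–Gb doesn't fit — on degree 3 Ab major would have Cm (iii). Cb is the degree-3 chord of Ab minor, so it is the borrowed bIII.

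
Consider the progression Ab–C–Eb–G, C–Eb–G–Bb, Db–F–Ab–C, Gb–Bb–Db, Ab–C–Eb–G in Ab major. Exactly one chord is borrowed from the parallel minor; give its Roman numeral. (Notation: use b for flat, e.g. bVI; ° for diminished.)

Ab major has the diatonic set Ab, Bbm, Cm, Db, Eb, Fm, Gdim. Ab–C–Eb–G = Abmaj7, C–Eb–G–Bb = Cm7 and Db–F–Ab–C = Dbmaj7 are all diatonic. Gb–Bb–Db doesn't fit — on degree 7 Ab major would have Gdim (vii°). Gb is the degree-7 chord of Ab minor, so it is the borrowed bVII.

bVII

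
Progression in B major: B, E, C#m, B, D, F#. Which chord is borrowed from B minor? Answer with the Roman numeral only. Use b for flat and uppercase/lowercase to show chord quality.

bIII

The diatonic triads in B major are B, C#m, D#m, E, F#, G#m, A#dim. B, E, C#m and F# are all diatonic. D (D–F#–A) is not: scale degree 3 in B major carries D#m (iii). In B minor the chord on that degree is D, so here it functions as bIII, borrowed from the parallel minor.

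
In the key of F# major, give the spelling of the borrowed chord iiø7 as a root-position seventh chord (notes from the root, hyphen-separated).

G#-B-D-F#

The root, G#, is scale degree 2 — the same note in F# major and F# minor; only the chord quality changes. In F# minor the chord on G# is G#–B–D–F#.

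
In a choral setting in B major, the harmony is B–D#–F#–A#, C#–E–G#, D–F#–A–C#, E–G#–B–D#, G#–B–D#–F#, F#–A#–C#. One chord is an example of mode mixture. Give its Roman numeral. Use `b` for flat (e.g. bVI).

In B major the diatonic chords are B, C#m, D#m, E, F#, G#m, A#dim. B–D#–F#–A# = Bmaj7, C#–E–G# = C#m, E–G#–B–D# = Emaj7, G#–B–D#–F# = G#m7 and F#–A#–C# = F# all belong to that set. D–F#–A–C# doesn't fit — on degree 3 B major would have D#m (iii). Dmaj7 is the degree-3 chord of B minor, so it is the borrowed bIIImaj7.

bIIImaj7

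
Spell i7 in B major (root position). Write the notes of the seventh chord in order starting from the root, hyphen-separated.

i7 is built on scale degree 1, which is B in both B major and its parallel. Stacking thirds in B minor on B gives B–D–F#–A.

B-D-F#-A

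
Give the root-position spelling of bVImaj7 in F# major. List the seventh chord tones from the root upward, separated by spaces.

Scale degree 6 in F# major is D#. bVImaj7 uses the lowered form, D, taken from F# minor. Building the major-seventh chord from the parallel minor on D: D–F#–A–C#.

D F# A C#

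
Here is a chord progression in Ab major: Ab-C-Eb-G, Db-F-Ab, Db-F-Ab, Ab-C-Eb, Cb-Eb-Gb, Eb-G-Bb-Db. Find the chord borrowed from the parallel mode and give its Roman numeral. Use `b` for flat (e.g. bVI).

In Ab major the diatonic chords are Ab, Bbm, Cm, Db, Eb, Fm, Gdim. Of the given chords, Ab–C–Eb–G = Abmaj7, Db–F–Ab = Db, Ab–C–Eb = Ab and Eb–G–Bb–Db = Eb7 are diatonic. But Cb–Eb–Gb is foreign: the diatonic iii on degree 3 is Cm, whereas Cb comes from Ab minor. It is labeled bIII.

bIII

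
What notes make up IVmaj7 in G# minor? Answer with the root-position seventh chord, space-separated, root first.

IVmaj7 is built on scale degree 4, which is C# in both G# minor and its parallel. In G# major the chord on C# is C#–E#–G#–B#.

C# E# G# B#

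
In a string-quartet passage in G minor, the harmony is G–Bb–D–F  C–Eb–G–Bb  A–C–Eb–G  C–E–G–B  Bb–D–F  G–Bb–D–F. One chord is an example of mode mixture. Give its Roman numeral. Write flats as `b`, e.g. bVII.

IVmaj7

G minor has the diatonic set Gm, Adim, Bb, Cm, D, Eb, F (with V from harmonic minor). Of the given chords, G–Bb–D–F = Gm7, C–Eb–G–Bb = Cm7, A–C–Eb–G = Am7b5 and Bb–D–F = Bb are diatonic. C–E–G–B is not: scale degree 4 in G minor carries Cm (iv). In G major the chord on that degree is Cmaj7, so here it functions as IVmaj7, borrowed from the parallel major.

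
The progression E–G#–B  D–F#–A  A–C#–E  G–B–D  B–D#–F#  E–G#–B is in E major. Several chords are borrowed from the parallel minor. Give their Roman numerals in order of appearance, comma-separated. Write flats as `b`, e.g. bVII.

The diatonic triads in E major are E, F#m, G#m, A, B, C#m, D#dim. E–G#–B = E, A–C#–E = A and B–D#–F# = B all belong to that set. D–F#–A doesn't fit — on degree 7 E major would have D#dim (vii°). D is the degree-7 chord of E minor, so it is the borrowed bVII. G–B–D is not: scale degree 3 in E major carries G#m (iii). In E minor the chord on that degree is G, so here it functions as bIII, borrowed from the parallel minor.

bVII, bIII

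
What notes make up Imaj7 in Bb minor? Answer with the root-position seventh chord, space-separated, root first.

Imaj7 is built on scale degree 1, which is Bb in both Bb minor and its parallel. Stacking thirds in Bb major on Bb gives Bb–D–F–A.

Bb D F A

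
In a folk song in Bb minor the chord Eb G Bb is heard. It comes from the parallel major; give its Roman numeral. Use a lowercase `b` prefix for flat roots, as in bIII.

The root Eb is the diatonic 4th degree of Bb minor; the borrowing shows in the chord quality. Eb–G–Bb is a major chord — the form found in Bb major, not the diatonic iv (Ebm). Borrowed into Bb minor it is written IV.

IV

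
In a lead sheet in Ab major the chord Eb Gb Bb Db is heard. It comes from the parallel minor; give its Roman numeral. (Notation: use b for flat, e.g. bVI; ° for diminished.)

v7

Eb is scale degree 5 in Ab major. The diatonic chord on degree 5 would be Eb (V), but Eb–Gb–Bb–Db is the minor-seventh chord from Ab minor. As a borrowed chord it is labeled v7.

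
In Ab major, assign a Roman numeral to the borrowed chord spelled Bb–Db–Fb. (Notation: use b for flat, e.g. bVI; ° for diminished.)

Bb is scale degree 2 in Ab major. The diatonic chord on degree 2 would be Bbm (ii), but Bb–Db–Fb is the diminished chord from Ab minor. As a borrowed chord it is labeled ii°.

ii°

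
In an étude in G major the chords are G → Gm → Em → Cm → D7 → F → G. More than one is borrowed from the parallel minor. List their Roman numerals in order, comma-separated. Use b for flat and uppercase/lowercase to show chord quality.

i, iv, bVII

The diatonic triads in G major are G, Am, Bm, C, D, Em, F#dim. G, Em and D7 are all diatonic. Gm (G–Bb–D) doesn't fit — on degree 1 G major would have G (I). Gm is the degree-1 chord of G minor, so it is the borrowed i. But Cm (C–Eb–G) is foreign: the diatonic IV on degree 4 is C, whereas Cm comes from G minor. It is labeled iv. F (F–A–C) doesn't fit — on degree 7 G major would have F#dim (vii°). F is the degree-7 chord of G minor, so it is the borrowed bVII.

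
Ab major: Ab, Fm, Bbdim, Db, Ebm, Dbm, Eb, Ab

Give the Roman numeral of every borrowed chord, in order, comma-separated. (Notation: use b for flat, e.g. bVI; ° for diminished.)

ii°, v, iv

Ab major has the diatonic set Ab, Bbm, Cm, Db, Eb, Fm, Gdim. Ab, Fm, Db and Eb all belong to that set. Bbdim (Bb–Db–Fb) is not: scale degree 2 in Ab major carries Bbm (ii). In Ab minor the chord on that degree is Bbdim, so here it functions as ii°, borrowed from the parallel minor. Ebm (Eb–Gb–Bb) is not: scale degree 5 in Ab major carries Eb (V). In Ab minor the chord on that degree is Ebm, so here it functions as v, borrowed from the parallel minor. But Dbm (Db–Fb–Ab) is foreign: the diatonic IV on degree 4 is Db, whereas Dbm comes from Ab minor. It is labeled iv.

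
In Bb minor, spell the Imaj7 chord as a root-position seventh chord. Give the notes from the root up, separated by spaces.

Bb D F A

Imaj7 is built on scale degree 1, which is Bb in both Bb minor and its parallel. In Bb major the chord on Bb is Bb–D–F–A.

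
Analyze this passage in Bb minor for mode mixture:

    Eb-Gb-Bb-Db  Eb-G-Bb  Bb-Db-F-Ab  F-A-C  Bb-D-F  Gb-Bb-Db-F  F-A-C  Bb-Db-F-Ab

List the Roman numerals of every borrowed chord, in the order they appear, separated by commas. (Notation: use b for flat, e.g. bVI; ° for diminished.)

The diatonic triads in Bb minor (with V from harmonic minor) are Bbm, Cdim, Db, Ebm, F, Gb, Ab. Eb–Gb–Bb–Db = Ebm7, Bb–Db–F–Ab = Bbm7, F–A–C = F and Gb–Bb–Db–F = Gbmaj7 all belong to that set. Eb–G–Bb doesn't fit — on degree 4 Bb minor would have Ebm (iv). Eb is the degree-4 chord of Bb major, so it is the borrowed IV. But Bb–D–F is foreign: the diatonic i on degree 1 is Bbm, whereas Bb comes from Bb major. It is labeled I.

IV, I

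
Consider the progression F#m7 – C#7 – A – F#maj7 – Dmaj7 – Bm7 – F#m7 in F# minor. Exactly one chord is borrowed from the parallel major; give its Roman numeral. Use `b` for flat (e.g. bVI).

Imaj7

The diatonic triads in F# minor (with V from harmonic minor) are F#m, G#dim, A, Bm, C#, D, E. Of the given chords, F#m7, C#7, A, Dmaj7 and Bm7 are diatonic. But F#maj7 (F#–A#–C#–E#) is foreign: the diatonic i on degree 1 is F#m, whereas F#maj7 comes from F# major. It is labeled Imaj7.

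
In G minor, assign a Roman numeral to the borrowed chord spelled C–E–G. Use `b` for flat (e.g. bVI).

C is scale degree 4 in G minor. Diatonically G minor has Cm (iv) on that degree; C–E–G is instead the major chord native to G major, so it takes the label IV.

IV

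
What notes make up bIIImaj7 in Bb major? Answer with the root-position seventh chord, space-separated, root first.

Db F Ab C

The root of bIIImaj7 is the lowered 3rd degree: D becomes Db. In Bb minor the chord on Db is Db–F–Ab–C.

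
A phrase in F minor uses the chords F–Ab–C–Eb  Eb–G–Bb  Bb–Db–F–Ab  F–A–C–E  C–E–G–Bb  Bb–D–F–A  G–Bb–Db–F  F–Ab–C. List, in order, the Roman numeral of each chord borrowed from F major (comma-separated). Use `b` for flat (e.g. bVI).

In F minor (with V from harmonic minor) the diatonic chords are Fm, Gdim, Ab, Bbm, C, Db, Eb. Of the given chords, F–Ab–C–Eb = Fm7, Eb–G–Bb = Eb, Bb–Db–F–Ab = Bbm7, C–E–G–Bb = C7, G–Bb–Db–F = Gm7b5 and F–Ab–C = Fm are diatonic. F–A–C–E doesn't fit — on degree 1 F minor would have Fm (i). Fmaj7 is the degree-1 chord of F major, so it is the borrowed Imaj7. But Bb–D–F–A is foreign: the diatonic iv on degree 4 is Bbm, whereas Bbmaj7 comes from F major. It is labeled IVmaj7.

Imaj7, IVmaj7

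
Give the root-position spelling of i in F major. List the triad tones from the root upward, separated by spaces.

The root, F, is scale degree 1 — the same note in F major and F minor; only the chord quality changes. Building the minor chord from the parallel minor on F: F–Ab–C.

F Ab C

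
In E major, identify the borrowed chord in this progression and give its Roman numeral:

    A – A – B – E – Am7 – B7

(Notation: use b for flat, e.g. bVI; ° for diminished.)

E major has the diatonic set E, F#m, G#m, A, B, C#m, D#dim. A, B, E and B7 all belong to that set. Am7 (A–C–E–G) doesn't fit — on degree 4 E major would have A (IV). Am7 is the degree-4 chord of E minor, so it is the borrowed iv7.

iv7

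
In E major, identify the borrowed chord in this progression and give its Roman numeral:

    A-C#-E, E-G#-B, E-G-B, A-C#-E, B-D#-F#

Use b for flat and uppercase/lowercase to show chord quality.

i

In E major the diatonic chords are E, F#m, G#m, A, B, C#m, D#dim. Of the given chords, A–C#–E = A, E–G#–B = E and B–D#–F# = B are diatonic. But E–G–B is foreign: the diatonic I on degree 1 is E, whereas Em comes from E minor. It is labeled i.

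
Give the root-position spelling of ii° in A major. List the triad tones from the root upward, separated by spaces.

ii° is built on scale degree 2, which is B in both A major and its parallel. In A minor the chord on B is B–D–F.

B D F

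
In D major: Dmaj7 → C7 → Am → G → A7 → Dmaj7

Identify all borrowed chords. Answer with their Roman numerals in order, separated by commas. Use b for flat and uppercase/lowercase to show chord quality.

bVII7, v

The diatonic triads in D major are D, Em, F#m, G, A, Bm, C#dim. Dmaj7, G and A7 all belong to that set. C7 (C–E–G–Bb) is not: scale degree 7 in D major carries C#dim (vii°). In D minor the chord on that degree is C7, so here it functions as bVII7, borrowed from the parallel minor. But Am (A–C–E) is foreign: the diatonic V on degree 5 is A, whereas Am comes from D minor. It is labeled v.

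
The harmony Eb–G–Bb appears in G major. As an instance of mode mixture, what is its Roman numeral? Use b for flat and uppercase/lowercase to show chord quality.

bVI

In G major scale degree 6 is E; Eb is its lowered form, from G minor. The diatonic chord on degree 6 would be Em (vi), but Eb–G–Bb is the major chord from G minor. As a borrowed chord it is labeled bVI.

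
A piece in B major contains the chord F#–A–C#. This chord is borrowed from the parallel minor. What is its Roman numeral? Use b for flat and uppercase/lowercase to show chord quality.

v

The root F# is the diatonic 5th degree of B major; the borrowing shows in the chord quality. F#–A–C# is a minor chord — the form found in B minor, not the diatonic V (F#). Borrowed into B major it is written v.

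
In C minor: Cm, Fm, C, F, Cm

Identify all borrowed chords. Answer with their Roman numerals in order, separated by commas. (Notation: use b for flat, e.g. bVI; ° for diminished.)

I, IV

The diatonic triads in C minor (with V from harmonic minor) are Cm, Ddim, Eb, Fm, G, Ab, Bb. Of the given chords, Cm and Fm are diatonic. C (C–E–G) doesn't fit — on degree 1 C minor would have Cm (i). C is the degree-1 chord of C major, so it is the borrowed I. F (F–A–C) doesn't fit — on degree 4 C minor would have Fm (iv). F is the degree-4 chord of C major, so it is the borrowed IV.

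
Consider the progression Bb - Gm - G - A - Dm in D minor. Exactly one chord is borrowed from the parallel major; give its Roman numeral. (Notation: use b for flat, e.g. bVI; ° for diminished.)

IV

The diatonic triads in D minor (with V from harmonic minor) are Dm, Edim, F, Gm, A, Bb, C. Bb, Gm, A and Dm all belong to that set. G (G–B–D) doesn't fit — on degree 4 D minor would have Gm (iv). G is the degree-4 chord of D major, so it is the borrowed IV.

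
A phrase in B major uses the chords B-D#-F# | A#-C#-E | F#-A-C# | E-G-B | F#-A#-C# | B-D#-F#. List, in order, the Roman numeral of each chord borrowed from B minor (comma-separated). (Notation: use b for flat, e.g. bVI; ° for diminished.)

In B major the diatonic chords are B, C#m, D#m, E, F#, G#m, A#dim. B–D#–F# = B, A#–C#–E = A#dim and F#–A#–C# = F# are all diatonic. F#–A–C# is not: scale degree 5 in B major carries F# (V). In B minor the chord on that degree is F#m, so here it functions as v, borrowed from the parallel minor. E–G–B is not: scale degree 4 in B major carries E (IV). In B minor the chord on that degree is Em, so here it functions as iv, borrowed from the parallel minor.

v, iv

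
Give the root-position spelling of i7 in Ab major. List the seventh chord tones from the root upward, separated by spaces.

Ab Cb Eb Gb

i7 is built on scale degree 1, which is Ab in both Ab major and its parallel. In Ab minor the chord on Ab is Ab–Cb–Eb–Gb.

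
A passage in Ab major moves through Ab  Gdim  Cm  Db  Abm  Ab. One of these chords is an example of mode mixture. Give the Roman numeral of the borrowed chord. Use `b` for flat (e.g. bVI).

i

In Ab major the diatonic chords are Ab, Bbm, Cm, Db, Eb, Fm, Gdim. Of the given chords, Ab, Gdim, Cm and Db are diatonic. But Abm (Ab–Cb–Eb) is foreign: the diatonic I on degree 1 is Ab, whereas Abm comes from Ab minor. It is labeled i.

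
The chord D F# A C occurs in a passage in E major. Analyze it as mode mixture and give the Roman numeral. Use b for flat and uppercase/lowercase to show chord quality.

bVII7

The root D is the lowered 7th scale degree — diatonically E major has D# there. Diatonically E major has D#dim (vii°) on that degree; D–F#–A–C is instead the dominant-seventh chord native to E minor, so it takes the label bVII7.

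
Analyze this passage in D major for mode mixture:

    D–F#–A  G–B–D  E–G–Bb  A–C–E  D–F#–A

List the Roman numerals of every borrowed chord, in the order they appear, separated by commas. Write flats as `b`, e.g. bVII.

ii°, v

In D major the diatonic chords are D, Em, F#m, G, A, Bm, C#dim. D–F#–A = D and G–B–D = G are both diatonic. But E–G–Bb is foreign: the diatonic ii on degree 2 is Em, whereas Edim comes from D minor. It is labeled ii°. A–C–E is not: scale degree 5 in D major carries A (V). In D minor the chord on that degree is Am, so here it functions as v, borrowed from the parallel minor.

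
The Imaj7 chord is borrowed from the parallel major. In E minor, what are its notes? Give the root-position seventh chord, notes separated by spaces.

The root, E, is scale degree 1 — the same note in E minor and E major; only the chord quality changes. Stacking thirds in E major on E gives E–G#–B–D#.

E G# B D#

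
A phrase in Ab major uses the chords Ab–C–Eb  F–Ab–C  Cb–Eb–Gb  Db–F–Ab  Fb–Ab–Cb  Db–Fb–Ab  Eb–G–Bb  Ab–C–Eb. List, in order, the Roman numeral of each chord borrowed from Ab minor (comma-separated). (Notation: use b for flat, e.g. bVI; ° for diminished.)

The diatonic triads in Ab major are Ab, Bbm, Cm, Db, Eb, Fm, Gdim. Of the given chords, Ab–C–Eb = Ab, F–Ab–C = Fm, Db–F–Ab = Db and Eb–G–Bb = Eb are diatonic. Cb–Eb–Gb is not: scale degree 3 in Ab major carries Cm (iii). In Ab minor the chord on that degree is Cb, so here it functions as bIII, borrowed from the parallel minor. But Fb–Ab–Cb is foreign: the diatonic vi on degree 6 is Fm, whereas Fb comes from Ab minor. It is labeled bVI. Db–Fb–Ab is not: scale degree 4 in Ab major carries Db (IV). In Ab minor the chord on that degree is Dbm, so here it functions as iv, borrowed from the parallel minor.

bIII, bVI, iv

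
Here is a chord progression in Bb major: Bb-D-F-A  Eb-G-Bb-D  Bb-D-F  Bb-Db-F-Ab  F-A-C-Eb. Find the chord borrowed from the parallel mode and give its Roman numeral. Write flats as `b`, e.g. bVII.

The diatonic triads in Bb major are Bb, Cm, Dm, Eb, F, Gm, Adim. Of the given chords, Bb–D–F–A = Bbmaj7, Eb–G–Bb–D = Ebmaj7, Bb–D–F = Bb and F–A–C–Eb = F7 are diatonic. Bb–Db–F–Ab doesn't fit — on degree 1 Bb major would have Bb (I). Bbm7 is the degree-1 chord of Bb minor, so it is the borrowed i7.

i7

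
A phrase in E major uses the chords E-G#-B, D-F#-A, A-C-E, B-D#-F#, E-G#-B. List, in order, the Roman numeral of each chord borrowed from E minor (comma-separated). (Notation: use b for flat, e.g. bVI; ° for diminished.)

The diatonic triads in E major are E, F#m, G#m, A, B, C#m, D#dim. Of the given chords, E–G#–B = E and B–D#–F# = B are diatonic. D–F#–A doesn't fit — on degree 7 E major would have D#dim (vii°). D is the degree-7 chord of E minor, so it is the borrowed bVII. But A–C–E is foreign: the diatonic IV on degree 4 is A, whereas Am comes from E minor. It is labeled iv.

bVII, iv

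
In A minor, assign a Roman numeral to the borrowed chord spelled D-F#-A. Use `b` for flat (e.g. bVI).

IV

The root D is the diatonic 4th degree of A minor; the borrowing shows in the chord quality. D–F#–A is a major chord — the form found in A major, not the diatonic iv (Dm). Borrowed into A minor it is written IV.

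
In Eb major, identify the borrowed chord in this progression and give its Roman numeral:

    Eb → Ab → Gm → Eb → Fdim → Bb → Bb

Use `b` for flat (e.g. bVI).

ii°

The diatonic triads in Eb major are Eb, Fm, Gm, Ab, Bb, Cm, Ddim. Of the given chords, Eb, Ab, Gm and Bb are diatonic. But Fdim (F–Ab–Cb) is foreign: the diatonic ii on degree 2 is Fm, whereas Fdim comes from Eb minor. It is labeled ii°.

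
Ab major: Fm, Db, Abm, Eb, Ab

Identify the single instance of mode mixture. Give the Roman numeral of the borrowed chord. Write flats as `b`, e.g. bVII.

The diatonic triads in Ab major are Ab, Bbm, Cm, Db, Eb, Fm, Gdim. Of the given chords, Fm, Db, Eb and Ab are diatonic. Abm (Ab–Cb–Eb) is not: scale degree 1 in Ab major carries Ab (I). In Ab minor the chord on that degree is Abm, so here it functions as i, borrowed from the parallel minor.

i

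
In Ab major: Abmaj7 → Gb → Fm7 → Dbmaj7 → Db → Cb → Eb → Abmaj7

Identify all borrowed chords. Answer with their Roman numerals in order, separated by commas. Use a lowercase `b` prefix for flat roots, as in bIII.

bVII, bIII

The diatonic triads in Ab major are Ab, Bbm, Cm, Db, Eb, Fm, Gdim. Abmaj7, Fm7, Dbmaj7, Db and Eb are all diatonic. Gb (Gb–Bb–Db) is not: scale degree 7 in Ab major carries Gdim (vii°). In Ab minor the chord on that degree is Gb, so here it functions as bVII, borrowed from the parallel minor. Cb (Cb–Eb–Gb) is not: scale degree 3 in Ab major carries Cm (iii). In Ab minor the chord on that degree is Cb, so here it functions as bIII, borrowed from the parallel minor.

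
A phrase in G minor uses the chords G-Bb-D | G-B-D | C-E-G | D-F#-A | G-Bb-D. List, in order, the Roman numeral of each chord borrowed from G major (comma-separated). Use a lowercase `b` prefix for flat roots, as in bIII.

G minor has the diatonic set Gm, Adim, Bb, Cm, D, Eb, F (with V from harmonic minor). Of the given chords, G–Bb–D = Gm and D–F#–A = D are diatonic. But G–B–D is foreign: the diatonic i on degree 1 is Gm, whereas G comes from G major. It is labeled I. But C–E–G is foreign: the diatonic iv on degree 4 is Cm, whereas C comes from G major. It is labeled IV.

I, IV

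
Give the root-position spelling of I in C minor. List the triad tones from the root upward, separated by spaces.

C E G

The root, C, is scale degree 1 — the same note in C minor and C major; only the chord quality changes. Building the major chord from the parallel major on C: C–E–G.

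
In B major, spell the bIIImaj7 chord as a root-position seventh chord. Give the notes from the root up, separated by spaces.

D F# A C#

bIIImaj7 is built on the lowered scale degree 3. In B major degree 3 is D#; lowered it becomes D. In B minor the chord on D is D–F#–A–C#.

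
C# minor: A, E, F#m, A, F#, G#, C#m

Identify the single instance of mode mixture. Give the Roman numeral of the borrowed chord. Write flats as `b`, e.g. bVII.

C# minor has the diatonic set C#m, D#dim, E, F#m, G#, A, B (with V from harmonic minor). A, E, F#m, G# and C#m are all diatonic. F# (F#–A#–C#) is not: scale degree 4 in C# minor carries F#m (iv). In C# major the chord on that degree is F#, so here it functions as IV, borrowed from the parallel major.

IV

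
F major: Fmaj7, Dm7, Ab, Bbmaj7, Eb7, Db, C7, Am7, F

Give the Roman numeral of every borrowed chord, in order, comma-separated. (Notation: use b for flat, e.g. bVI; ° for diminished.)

bIII, bVII7, bVI

The diatonic triads in F major are F, Gm, Am, Bb, C, Dm, Edim. Fmaj7, Dm7, Bbmaj7, C7, Am7 and F are all diatonic. Ab (Ab–C–Eb) is not: scale degree 3 in F major carries Am (iii). In F minor the chord on that degree is Ab, so here it functions as bIII, borrowed from the parallel minor. Eb7 (Eb–G–Bb–Db) doesn't fit — on degree 7 F major would have Edim (vii°). Eb7 is the degree-7 chord of F minor, so it is the borrowed bVII7. Db (Db–F–Ab) is not: scale degree 6 in F major carries Dm (vi). In F minor the chord on that degree is Db, so here it functions as bVI, borrowed from the parallel minor.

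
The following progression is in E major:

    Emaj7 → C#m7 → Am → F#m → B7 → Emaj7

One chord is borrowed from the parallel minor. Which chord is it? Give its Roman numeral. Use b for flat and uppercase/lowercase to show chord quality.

iv

The diatonic triads in E major are E, F#m, G#m, A, B, C#m, D#dim. Emaj7, C#m7, F#m and B7 all belong to that set. Am (A–C–E) doesn't fit — on degree 4 E major would have A (IV). Am is the degree-4 chord of E minor, so it is the borrowed iv.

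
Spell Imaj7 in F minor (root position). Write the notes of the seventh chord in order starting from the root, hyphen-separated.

F-A-C-E

The root, F, is scale degree 1 — the same note in F minor and F major; only the chord quality changes. In F major the chord on F is F–A–C–E.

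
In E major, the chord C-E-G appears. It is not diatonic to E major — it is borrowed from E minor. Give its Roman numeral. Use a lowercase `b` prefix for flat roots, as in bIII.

bVI

The root C is the lowered 6th scale degree — diatonically E major has C# there. Diatonically E major has C#m (vi) on that degree; C–E–G is instead the major chord native to E minor, so it takes the label bVI.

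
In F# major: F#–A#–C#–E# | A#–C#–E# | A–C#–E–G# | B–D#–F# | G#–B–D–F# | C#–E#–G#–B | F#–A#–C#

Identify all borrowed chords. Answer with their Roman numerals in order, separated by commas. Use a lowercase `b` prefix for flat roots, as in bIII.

bIIImaj7, iiø7

In F# major the diatonic chords are F#, G#m, A#m, B, C#, D#m, E#dim. Of the given chords, F#–A#–C#–E# = F#maj7, A#–C#–E# = A#m, B–D#–F# = B, C#–E#–G#–B = C#7 and F#–A#–C# = F# are diatonic. A–C#–E–G# doesn't fit — on degree 3 F# major would have A#m (iii). Amaj7 is the degree-3 chord of F# minor, so it is the borrowed bIIImaj7. But G#–B–D–F# is foreign: the diatonic ii on degree 2 is G#m, whereas G#m7b5 comes from F# minor. It is labeled iiø7.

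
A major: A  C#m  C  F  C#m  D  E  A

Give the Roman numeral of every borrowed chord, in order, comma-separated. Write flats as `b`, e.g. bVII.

The diatonic triads in A major are A, Bm, C#m, D, E, F#m, G#dim. A, C#m, D and E are all diatonic. C (C–E–G) doesn't fit — on degree 3 A major would have C#m (iii). C is the degree-3 chord of A minor, so it is the borrowed bIII. But F (F–A–C) is foreign: the diatonic vi on degree 6 is F#m, whereas F comes from A minor. It is labeled bVI.

bIII, bVI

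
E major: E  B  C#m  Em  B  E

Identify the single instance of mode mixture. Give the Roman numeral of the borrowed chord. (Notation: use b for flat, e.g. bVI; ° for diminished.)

E major has the diatonic set E, F#m, G#m, A, B, C#m, D#dim. Of the given chords, E, B and C#m are diatonic. But Em (E–G–B) is foreign: the diatonic I on degree 1 is E, whereas Em comes from E minor. It is labeled i.

i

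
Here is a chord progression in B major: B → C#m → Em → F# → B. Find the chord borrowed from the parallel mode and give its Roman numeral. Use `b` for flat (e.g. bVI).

The diatonic triads in B major are B, C#m, D#m, E, F#, G#m, A#dim. Of the given chords, B, C#m and F# are diatonic. Em (E–G–B) doesn't fit — on degree 4 B major would have E (IV). Em is the degree-4 chord of B minor, so it is the borrowed iv.

iv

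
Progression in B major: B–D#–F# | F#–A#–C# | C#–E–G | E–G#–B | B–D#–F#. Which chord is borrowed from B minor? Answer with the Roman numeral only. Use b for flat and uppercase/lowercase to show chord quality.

In B major the diatonic chords are B, C#m, D#m, E, F#, G#m, A#dim. B–D#–F# = B, F#–A#–C# = F# and E–G#–B = E all belong to that set. But C#–E–G is foreign: the diatonic ii on degree 2 is C#m, whereas C#dim comes from B minor. It is labeled ii°.

ii°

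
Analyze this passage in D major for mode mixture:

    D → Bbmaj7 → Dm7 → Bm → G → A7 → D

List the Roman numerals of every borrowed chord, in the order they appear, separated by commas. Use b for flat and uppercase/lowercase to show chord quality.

bVImaj7, i7

D major has the diatonic set D, Em, F#m, G, A, Bm, C#dim. Of the given chords, D, Bm, G and A7 are diatonic. Bbmaj7 (Bb–D–F–A) is not: scale degree 6 in D major carries Bm (vi). In D minor the chord on that degree is Bbmaj7, so here it functions as bVImaj7, borrowed from the parallel minor. Dm7 (D–F–A–C) doesn't fit — on degree 1 D major would have D (I). Dm7 is the degree-1 chord of D minor, so it is the borrowed i7.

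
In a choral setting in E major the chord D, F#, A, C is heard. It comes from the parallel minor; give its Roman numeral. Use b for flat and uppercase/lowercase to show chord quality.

bVII7

D is the lowered form of scale degree 7 in E major (the diatonic degree 7 is D#). The diatonic chord on degree 7 would be D#dim (vii°), but D–F#–A–C is the dominant-seventh chord from E minor. As a borrowed chord it is labeled bVII7.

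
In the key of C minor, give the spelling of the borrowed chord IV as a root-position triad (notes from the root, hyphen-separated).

The root, F, is scale degree 4 — the same note in C minor and C major; only the chord quality changes. Stacking thirds in C major on F gives F–A–C.

F-A-C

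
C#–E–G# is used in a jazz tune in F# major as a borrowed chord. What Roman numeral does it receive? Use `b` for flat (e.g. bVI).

The root C# is the diatonic 5th degree of F# major; the borrowing shows in the chord quality. Diatonically F# major has C# (V) on that degree; C#–E–G# is instead the minor chord native to F# minor, so it takes the label v.

v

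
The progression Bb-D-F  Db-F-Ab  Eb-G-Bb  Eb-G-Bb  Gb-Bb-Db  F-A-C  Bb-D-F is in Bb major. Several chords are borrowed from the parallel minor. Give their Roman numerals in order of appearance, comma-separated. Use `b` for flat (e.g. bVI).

The diatonic triads in Bb major are Bb, Cm, Dm, Eb, F, Gm, Adim. Bb–D–F = Bb, Eb–G–Bb = Eb and F–A–C = F all belong to that set. But Db–F–Ab is foreign: the diatonic iii on degree 3 is Dm, whereas Db comes from Bb minor. It is labeled bIII. Gb–Bb–Db doesn't fit — on degree 6 Bb major would have Gm (vi). Gb is the degree-6 chord of Bb minor, so it is the borrowed bVI.

bIII, bVI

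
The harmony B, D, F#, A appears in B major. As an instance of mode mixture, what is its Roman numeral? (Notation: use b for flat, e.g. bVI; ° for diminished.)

i7

B is scale degree 1 in B major. Diatonically B major has B (I) on that degree; B–D–F#–A is instead the minor-seventh chord native to B minor, so it takes the label i7.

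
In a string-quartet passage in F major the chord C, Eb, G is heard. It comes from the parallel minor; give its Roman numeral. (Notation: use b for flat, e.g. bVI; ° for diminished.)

The root C is the diatonic 5th degree of F major; the borrowing shows in the chord quality. The diatonic chord on degree 5 would be C (V), but C–Eb–G is the minor chord from F minor. As a borrowed chord it is labeled v.

v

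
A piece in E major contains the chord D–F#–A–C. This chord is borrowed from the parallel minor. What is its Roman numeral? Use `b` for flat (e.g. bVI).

D is the lowered form of scale degree 7 in E major (the diatonic degree 7 is D#). D–F#–A–C is a dominant-seventh chord — the form found in E minor, not the diatonic vii° (D#dim). Borrowed into E major it is written bVII7.

bVII7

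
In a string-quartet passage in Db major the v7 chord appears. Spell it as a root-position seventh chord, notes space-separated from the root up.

Ab Cb Eb Gb

The root, Ab, is scale degree 5 — the same note in Db major and Db minor; only the chord quality changes. Building the minor-seventh chord from the parallel minor on Ab: Ab–Cb–Eb–Gb.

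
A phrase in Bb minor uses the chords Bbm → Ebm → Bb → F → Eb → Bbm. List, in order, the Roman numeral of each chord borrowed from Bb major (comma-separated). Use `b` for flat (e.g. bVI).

In Bb minor (with V from harmonic minor) the diatonic chords are Bbm, Cdim, Db, Ebm, F, Gb, Ab. Bbm, Ebm and F are all diatonic. But Bb (Bb–D–F) is foreign: the diatonic i on degree 1 is Bbm, whereas Bb comes from Bb major. It is labeled I. But Eb (Eb–G–Bb) is foreign: the diatonic iv on degree 4 is Ebm, whereas Eb comes from Bb major. It is labeled IV.

I, IV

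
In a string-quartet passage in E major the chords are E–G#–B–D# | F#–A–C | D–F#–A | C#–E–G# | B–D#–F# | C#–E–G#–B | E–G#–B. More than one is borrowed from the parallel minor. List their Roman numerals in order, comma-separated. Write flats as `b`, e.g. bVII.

The diatonic triads in E major are E, F#m, G#m, A, B, C#m, D#dim. E–G#–B–D# = Emaj7, C#–E–G# = C#m, B–D#–F# = B, C#–E–G#–B = C#m7 and E–G#–B = E all belong to that set. But F#–A–C is foreign: the diatonic ii on degree 2 is F#m, whereas F#dim comes from E minor. It is labeled ii°. D–F#–A is not: scale degree 7 in E major carries D#dim (vii°). In E minor the chord on that degree is D, so here it functions as bVII, borrowed from the parallel minor.

ii°, bVII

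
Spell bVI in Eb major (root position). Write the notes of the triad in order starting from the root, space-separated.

Cb Eb Gb

The root of bVI is the lowered 6th degree: C becomes Cb. In Eb minor the chord on Cb is Cb–Eb–Gb.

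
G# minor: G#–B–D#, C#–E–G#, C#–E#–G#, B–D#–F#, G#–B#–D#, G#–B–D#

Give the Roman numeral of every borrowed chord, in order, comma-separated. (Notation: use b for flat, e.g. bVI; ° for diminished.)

The diatonic triads in G# minor (with V from harmonic minor) are G#m, A#dim, B, C#m, D#, E, F#. G#–B–D# = G#m, C#–E–G# = C#m and B–D#–F# = B all belong to that set. But C#–E#–G# is foreign: the diatonic iv on degree 4 is C#m, whereas C# comes from G# major. It is labeled IV. G#–B#–D# is not: scale degree 1 in G# minor carries G#m (i). In G# major the chord on that degree is G#, so here it functions as I, borrowed from the parallel major.

IV, I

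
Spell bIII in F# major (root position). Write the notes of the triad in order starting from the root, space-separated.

The root of bIII is the lowered 3rd degree: A# becomes A. Building the major chord from the parallel minor on A: A–C#–E.

A C# E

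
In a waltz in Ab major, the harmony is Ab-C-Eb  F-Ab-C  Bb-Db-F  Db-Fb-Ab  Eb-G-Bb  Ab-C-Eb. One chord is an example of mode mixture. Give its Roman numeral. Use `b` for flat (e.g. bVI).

iv

Ab major has the diatonic set Ab, Bbm, Cm, Db, Eb, Fm, Gdim. Of the given chords, Ab–C–Eb = Ab, F–Ab–C = Fm, Bb–Db–F = Bbm and Eb–G–Bb = Eb are diatonic. Db–Fb–Ab is not: scale degree 4 in Ab major carries Db (IV). In Ab minor the chord on that degree is Dbm, so here it functions as iv, borrowed from the parallel minor.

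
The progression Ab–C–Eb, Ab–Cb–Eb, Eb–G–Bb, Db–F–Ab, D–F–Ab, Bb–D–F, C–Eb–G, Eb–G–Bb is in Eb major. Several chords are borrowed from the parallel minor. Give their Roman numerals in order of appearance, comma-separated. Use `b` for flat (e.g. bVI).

iv, bVII

The diatonic triads in Eb major are Eb, Fm, Gm, Ab, Bb, Cm, Ddim. Ab–C–Eb = Ab, Eb–G–Bb = Eb, D–F–Ab = Ddim, Bb–D–F = Bb and C–Eb–G = Cm all belong to that set. Ab–Cb–Eb is not: scale degree 4 in Eb major carries Ab (IV). In Eb minor the chord on that degree is Abm, so here it functions as iv, borrowed from the parallel minor. But Db–F–Ab is foreign: the diatonic vii° on degree 7 is Ddim, whereas Db comes from Eb minor. It is labeled bVII.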